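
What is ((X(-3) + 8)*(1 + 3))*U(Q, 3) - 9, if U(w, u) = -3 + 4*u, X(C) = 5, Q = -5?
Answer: 459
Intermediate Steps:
((X(-3) + 8)*(1 + 3))*U(Q, 3) - 9 = ((5 + 8)*(1 + 3))*(-3 + 4*3) - 9 = (13*4)*(-3 + 12) - 9 = 52*9 - 9 = 468 - 9 = 459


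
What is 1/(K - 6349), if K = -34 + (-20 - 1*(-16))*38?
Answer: -1/6535 ≈ -0.00015302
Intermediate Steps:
K = -186 (K = -34 + (-20 + 16)*38 = -34 - 4*38 = -34 - 152 = -186)
1/(K - 6349) = 1/(-186 - 6349) = 1/(-6535) = -1/6535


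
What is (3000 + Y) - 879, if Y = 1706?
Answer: 3827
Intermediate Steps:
(3000 + Y) - 879 = (3000 + 1706) - 879 = 4706 - 879 = 3827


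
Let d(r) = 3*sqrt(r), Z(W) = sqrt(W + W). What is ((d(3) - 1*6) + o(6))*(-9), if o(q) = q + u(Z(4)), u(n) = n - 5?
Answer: 45 - 27*sqrt(3) - 18*sqrt(2) ≈ -27.221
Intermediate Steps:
Z(W) = sqrt(2)*sqrt(W) (Z(W) = sqrt(2*W) = sqrt(2)*sqrt(W))
u(n) = -5 + n
o(q) = -5 + q + 2*sqrt(2) (o(q) = q + (-5 + sqrt(2)*sqrt(4)) = q + (-5 + sqrt(2)*2) = q + (-5 + 2*sqrt(2)) = -5 + q + 2*sqrt(2))
((d(3) - 1*6) + o(6))*(-9) = ((3*sqrt(3) - 1*6) + (-5 + 6 + 2*sqrt(2)))*(-9) = ((3*sqrt(3) - 6) + (1 + 2*sqrt(2)))*(-9) = ((-6 + 3*sqrt(3)) + (1 + 2*sqrt(2)))*(-9) = (-5 + 2*sqrt(2) + 3*sqrt(3))*(-9) = 45 - 27*sqrt(3) - 18*sqrt(2)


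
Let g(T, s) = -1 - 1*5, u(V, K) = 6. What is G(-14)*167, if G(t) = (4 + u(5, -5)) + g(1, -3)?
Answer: 668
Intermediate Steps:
g(T, s) = -6 (g(T, s) = -1 - 5 = -6)
G(t) = 4 (G(t) = (4 + 6) - 6 = 10 - 6 = 4)
G(-14)*167 = 4*167 = 668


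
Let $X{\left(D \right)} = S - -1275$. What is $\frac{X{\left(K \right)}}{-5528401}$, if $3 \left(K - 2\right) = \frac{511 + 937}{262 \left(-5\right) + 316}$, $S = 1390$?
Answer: $- \frac{2665}{5528401} \approx -0.00048206$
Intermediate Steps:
$K = \frac{2258}{1491}$ ($K = 2 + \frac{\left(511 + 937\right) \frac{1}{262 \left(-5\right) + 316}}{3} = 2 + \frac{1448 \frac{1}{-1310 + 316}}{3} = 2 + \frac{1448 \frac{1}{-994}}{3} = 2 + \frac{1448 \left(- \frac{1}{994}\right)}{3} = 2 + \frac{1}{3} \left(- \frac{724}{497}\right) = 2 - \frac{724}{1491} = \frac{2258}{1491} \approx 1.5144$)
$X{\left(D \right)} = 2665$ ($X{\left(D \right)} = 1390 - -1275 = 1390 + 1275 = 2665$)
$\frac{X{\left(K \right)}}{-5528401} = \frac{2665}{-5528401} = 2665 \left(- \frac{1}{5528401}\right) = - \frac{2665}{5528401}$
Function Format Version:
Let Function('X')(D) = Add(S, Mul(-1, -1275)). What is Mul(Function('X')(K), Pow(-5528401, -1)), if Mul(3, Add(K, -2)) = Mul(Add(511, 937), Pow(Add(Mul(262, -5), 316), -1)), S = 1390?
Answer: Rational(-2665, 5528401) ≈ -0.00048206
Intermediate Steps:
K = Rational(2258, 1491) (K = Add(2, Mul(Rational(1, 3), Mul(Add(511, 937), Pow(Add(Mul(262, -5), 316), -1)))) = Add(2, Mul(Rational(1, 3), Mul(1448, Pow(Add(-1310, 316), -1)))) = Add(2, Mul(Rational(1, 3), Mul(1448, Pow(-994, -1)))) = Add(2, Mul(Rational(1, 3), Mul(1448, Rational(-1, 994)))) = Add(2, Mul(Rational(1, 3), Rational(-724, 497))) = Add(2, Rational(-724, 1491)) = Rational(2258, 1491) ≈ 1.5144)
Function('X')(D) = 2665 (Function('X')(D) = Add(1390, Mul(-1, -1275)) = Add(1390, 1275) = 2665)
Mul(Function('X')(K), Pow(-5528401, -1)) = Mul(2665, Pow(-5528401, -1)) = Mul(2665, Rational(-1, 5528401)) = Rational(-2665, 5528401)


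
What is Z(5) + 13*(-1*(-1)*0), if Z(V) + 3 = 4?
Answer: 1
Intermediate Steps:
Z(V) = 1 (Z(V) = -3 + 4 = 1)
Z(5) + 13*(-1*(-1)*0) = 1 + 13*(-1*(-1)*0) = 1 + 13*(1*0) = 1 + 13*0 = 1 + 0 = 1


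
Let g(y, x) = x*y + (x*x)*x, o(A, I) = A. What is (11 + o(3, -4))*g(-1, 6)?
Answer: 2940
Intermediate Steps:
g(y, x) = x³ + x*y (g(y, x) = x*y + x²*x = x*y + x³ = x³ + x*y)
(11 + o(3, -4))*g(-1, 6) = (11 + 3)*(6*(-1 + 6²)) = 14*(6*(-1 + 36)) = 14*(6*35) = 14*210 = 2940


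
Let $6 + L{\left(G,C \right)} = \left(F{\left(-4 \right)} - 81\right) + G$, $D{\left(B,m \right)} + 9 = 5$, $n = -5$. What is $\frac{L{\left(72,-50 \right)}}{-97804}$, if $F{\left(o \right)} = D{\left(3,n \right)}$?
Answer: $\frac{19}{97804} \approx 0.00019427$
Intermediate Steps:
$D{\left(B,m \right)} = -4$ ($D{\left(B,m \right)} = -9 + 5 = -4$)
$F{\left(o \right)} = -4$
$L{\left(G,C \right)} = -91 + G$ ($L{\left(G,C \right)} = -6 + \left(\left(-4 - 81\right) + G\right) = -6 + \left(-85 + G\right) = -91 + G$)
$\frac{L{\left(72,-50 \right)}}{-97804} = \frac{-91 + 72}{-97804} = \left(-19\right) \left(- \frac{1}{97804}\right) = \frac{19}{97804}$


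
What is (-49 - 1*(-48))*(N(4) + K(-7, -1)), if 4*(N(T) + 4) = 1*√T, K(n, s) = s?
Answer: 9/2 ≈ 4.5000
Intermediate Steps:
N(T) = -4 + √T/4 (N(T) = -4 + (1*√T)/4 = -4 + √T/4)
(-49 - 1*(-48))*(N(4) + K(-7, -1)) = (-49 - 1*(-48))*((-4 + √4/4) - 1) = (-49 + 48)*((-4 + (¼)*2) - 1) = -((-4 + ½) - 1) = -(-7/2 - 1) = -1*(-9/2) = 9/2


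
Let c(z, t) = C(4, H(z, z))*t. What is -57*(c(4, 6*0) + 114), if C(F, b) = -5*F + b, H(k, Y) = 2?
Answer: -6498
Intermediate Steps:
C(F, b) = b - 5*F
c(z, t) = -18*t (c(z, t) = (2 - 5*4)*t = (2 - 20)*t = -18*t)
-57*(c(4, 6*0) + 114) = -57*(-108*0 + 114) = -57*(-18*0 + 114) = -57*(0 + 114) = -57*114 = -6498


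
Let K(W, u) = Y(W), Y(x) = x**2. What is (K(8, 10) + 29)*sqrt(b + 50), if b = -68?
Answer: 279*I*sqrt(2) ≈ 394.57*I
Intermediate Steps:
K(W, u) = W**2
(K(8, 10) + 29)*sqrt(b + 50) = (8**2 + 29)*sqrt(-68 + 50) = (64 + 29)*sqrt(-18) = 93*(3*I*sqrt(2)) = 279*I*sqrt(2)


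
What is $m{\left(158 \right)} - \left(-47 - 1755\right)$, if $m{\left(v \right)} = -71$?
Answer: $1731$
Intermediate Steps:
$m{\left(158 \right)} - \left(-47 - 1755\right) = -71 - \left(-47 - 1755\right) = -71 - -1802 = -71 + 1802 = 1731$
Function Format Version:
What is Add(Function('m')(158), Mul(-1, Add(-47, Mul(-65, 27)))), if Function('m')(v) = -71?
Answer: 1731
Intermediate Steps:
Add(Function('m')(158), Mul(-1, Add(-47, Mul(-65, 27)))) = Add(-71, Mul(-1, Add(-47, Mul(-65, 27)))) = Add(-71, Mul(-1, Add(-47, -1755))) = Add(-71, Mul(-1, -1802)) = Add(-71, 1802) = 1731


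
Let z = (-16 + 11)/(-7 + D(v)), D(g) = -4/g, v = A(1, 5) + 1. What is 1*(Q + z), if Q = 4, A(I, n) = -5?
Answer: 29/6 ≈ 4.8333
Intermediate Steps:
v = -4 (v = -5 + 1 = -4)
z = ⅚ (z = (-16 + 11)/(-7 - 4/(-4)) = -5/(-7 - 4*(-¼)) = -5/(-7 + 1) = -5/(-6) = -5*(-⅙) = ⅚ ≈ 0.83333)
1*(Q + z) = 1*(4 + ⅚) = 1*(29/6) = 29/6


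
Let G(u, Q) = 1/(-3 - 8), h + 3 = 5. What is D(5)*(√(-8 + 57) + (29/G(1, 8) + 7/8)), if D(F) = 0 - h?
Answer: 2489/4 ≈ 622.25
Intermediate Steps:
h = 2 (h = -3 + 5 = 2)
G(u, Q) = -1/11 (G(u, Q) = 1/(-11) = -1/11)
D(F) = -2 (D(F) = 0 - 1*2 = 0 - 2 = -2)
D(5)*(√(-8 + 57) + (29/G(1, 8) + 7/8)) = -2*(√(-8 + 57) + (29/(-1/11) + 7/8)) = -2*(√49 + (29*(-11) + 7*(⅛))) = -2*(7 + (-319 + 7/8)) = -2*(7 - 2545/8) = -2*(-2489/8) = 2489/4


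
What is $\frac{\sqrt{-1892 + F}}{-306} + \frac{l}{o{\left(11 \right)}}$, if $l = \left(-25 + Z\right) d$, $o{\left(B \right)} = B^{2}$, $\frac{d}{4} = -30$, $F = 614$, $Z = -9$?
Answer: $\frac{4080}{121} - \frac{i \sqrt{142}}{102} \approx 33.719 - 0.11683 i$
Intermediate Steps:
$d = -120$ ($d = 4 \left(-30\right) = -120$)
$l = 4080$ ($l = \left(-25 - 9\right) \left(-120\right) = \left(-34\right) \left(-120\right) = 4080$)
$\frac{\sqrt{-1892 + F}}{-306} + \frac{l}{o{\left(11 \right)}} = \frac{\sqrt{-1892 + 614}}{-306} + \frac{4080}{11^{2}} = \sqrt{-1278} \left(- \frac{1}{306}\right) + \frac{4080}{121} = 3 i \sqrt{142} \left(- \frac{1}{306}\right) + 4080 \cdot \frac{1}{121} = - \frac{i \sqrt{142}}{102} + \frac{4080}{121} = \frac{4080}{121} - \frac{i \sqrt{142}}{102}$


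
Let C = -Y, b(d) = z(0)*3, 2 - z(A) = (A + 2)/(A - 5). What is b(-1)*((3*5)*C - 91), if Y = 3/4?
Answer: -3681/5 ≈ -736.20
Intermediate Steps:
Y = ¾ (Y = 3*(¼) = ¾ ≈ 0.75000)
z(A) = 2 - (2 + A)/(-5 + A) (z(A) = 2 - (A + 2)/(A - 5) = 2 - (2 + A)/(-5 + A))
b(d) = 36/5 (b(d) = ((-12 + 0)/(-5 + 0))*3 = (-12/(-5))*3 = -⅕*(-12)*3 = (12/5)*3 = 36/5)
C = -¾ (C = -1*¾ = -¾ ≈ -0.75000)
b(-1)*((3*5)*C - 91) = 36*((3*5)*(-¾) - 91)/5 = 36*(15*(-¾) - 91)/5 = 36*(-45/4 - 91)/5 = (36/5)*(-409/4) = -3681/5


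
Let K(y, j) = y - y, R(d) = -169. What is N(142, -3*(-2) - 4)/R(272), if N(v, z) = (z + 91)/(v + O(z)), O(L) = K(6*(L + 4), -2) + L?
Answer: -31/8112 ≈ -0.0038215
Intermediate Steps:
K(y, j) = 0
O(L) = L (O(L) = 0 + L = L)
N(v, z) = (91 + z)/(v + z) (N(v, z) = (z + 91)/(v + z) = (91 + z)/(v + z))
N(142, -3*(-2) - 4)/R(272) = ((91 + (-3*(-2) - 4))/(142 + (-3*(-2) - 4)))/(-169) = ((91 + (6 - 4))/(142 + (6 - 4)))*(-1/169) = ((91 + 2)/(142 + 2))*(-1/169) = (93/144)*(-1/169) = ((1/144)*93)*(-1/169) = (31/48)*(-1/169) = -31/8112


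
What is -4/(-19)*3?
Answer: 12/19 ≈ 0.63158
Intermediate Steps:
-4/(-19)*3 = -4*(-1/19)*3 = (4/19)*3 = 12/19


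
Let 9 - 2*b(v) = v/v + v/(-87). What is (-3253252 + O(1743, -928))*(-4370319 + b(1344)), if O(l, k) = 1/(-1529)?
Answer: 630427518514565499/44341 ≈ 1.4218e+13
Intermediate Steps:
O(l, k) = -1/1529
b(v) = 4 + v/174 (b(v) = 9/2 - (v/v + v/(-87))/2 = 9/2 - (1 + v*(-1/87))/2 = 9/2 - (1 - v/87)/2 = 9/2 + (-½ + v/174) = 4 + v/174)
(-3253252 + O(1743, -928))*(-4370319 + b(1344)) = (-3253252 - 1/1529)*(-4370319 + (4 + (1/174)*1344)) = -4974222309*(-4370319 + (4 + 224/29))/1529 = -4974222309*(-4370319 + 340/29)/1529 = -4974222309/1529*(-126738911/29) = 630427518514565499/44341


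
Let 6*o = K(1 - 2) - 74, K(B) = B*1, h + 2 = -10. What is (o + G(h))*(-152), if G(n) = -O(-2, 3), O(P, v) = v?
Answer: 2356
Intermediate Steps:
h = -12 (h = -2 - 10 = -12)
K(B) = B
o = -25/2 (o = ((1 - 2) - 74)/6 = (-1 - 74)/6 = (⅙)*(-75) = -25/2 ≈ -12.500)
G(n) = -3 (G(n) = -1*3 = -3)
(o + G(h))*(-152) = (-25/2 - 3)*(-152) = -31/2*(-152) = 2356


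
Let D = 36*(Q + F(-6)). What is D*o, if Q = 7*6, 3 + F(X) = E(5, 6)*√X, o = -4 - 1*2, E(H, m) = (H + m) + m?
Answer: -8424 - 3672*I*√6 ≈ -8424.0 - 8994.5*I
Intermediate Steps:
E(H, m) = H + 2*m
o = -6 (o = -4 - 2 = -6)
F(X) = -3 + 17*√X (F(X) = -3 + (5 + 2*6)*√X = -3 + (5 + 12)*√X = -3 + 17*√X)
Q = 42
D = 1404 + 612*I*√6 (D = 36*(42 + (-3 + 17*√(-6))) = 36*(42 + (-3 + 17*(I*√6))) = 36*(42 + (-3 + 17*I*√6)) = 36*(39 + 17*I*√6) = 1404 + 612*I*√6 ≈ 1404.0 + 1499.1*I)
D*o = (1404 + 612*I*√6)*(-6) = -8424 - 3672*I*√6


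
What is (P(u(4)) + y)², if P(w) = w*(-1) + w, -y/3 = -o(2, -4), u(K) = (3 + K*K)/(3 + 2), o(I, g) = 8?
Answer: 576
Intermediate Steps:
u(K) = ⅗ + K²/5 (u(K) = (3 + K²)/5 = (3 + K²)*(⅕) = ⅗ + K²/5)
y = 24 (y = -(-3)*8 = -3*(-8) = 24)
P(w) = 0 (P(w) = -w + w = 0)
(P(u(4)) + y)² = (0 + 24)² = 24² = 576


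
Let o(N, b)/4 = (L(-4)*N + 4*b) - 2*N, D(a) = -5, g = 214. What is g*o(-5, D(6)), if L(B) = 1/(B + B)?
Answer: -8025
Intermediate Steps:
L(B) = 1/(2*B)
o(N, b) = 16*b - 17*N/2 (o(N, b) = 4*((((1/2)/(-4))*N + 4*b) - 2*N) = 4*((((1/2)*(-1/4))*N + 4*b) - 2*N) = 4*((-N/8 + 4*b) - 2*N) = 4*((4*b - N/8) - 2*N) = 4*(4*b - 17*N/8) = 16*b - 17*N/2)
g*o(-5, D(6)) = 214*(16*(-5) - 17/2*(-5)) = 214*(-80 + 85/2) = 214*(-75/2) = -8025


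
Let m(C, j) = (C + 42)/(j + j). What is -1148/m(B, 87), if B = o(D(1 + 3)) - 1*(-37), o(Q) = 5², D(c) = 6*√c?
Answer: -24969/13 ≈ -1920.7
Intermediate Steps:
o(Q) = 25
B = 62 (B = 25 - 1*(-37) = 25 + 37 = 62)
m(C, j) = (42 + C)/(2*j) (m(C, j) = (42 + C)/((2*j)) = (42 + C)*(1/(2*j)) = (42 + C)/(2*j))
-1148/m(B, 87) = -1148*174/(42 + 62) = -1148/((½)*(1/87)*104) = -1148/52/87 = -1148*87/52 = -24969/13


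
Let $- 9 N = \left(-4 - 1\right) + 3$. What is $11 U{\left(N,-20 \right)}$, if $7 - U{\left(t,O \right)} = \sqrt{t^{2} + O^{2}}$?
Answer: $77 - \frac{22 \sqrt{8101}}{9} \approx -143.01$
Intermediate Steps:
$N = \frac{2}{9}$ ($N = - \frac{\left(-4 - 1\right) + 3}{9} = - \frac{-5 + 3}{9} = \left(- \frac{1}{9}\right) \left(-2\right) = \frac{2}{9} \approx 0.22222$)
$U{\left(t,O \right)} = 7 - \sqrt{O^{2} + t^{2}}$ ($U{\left(t,O \right)} = 7 - \sqrt{t^{2} + O^{2}} = 7 - \sqrt{O^{2} + t^{2}}$)
$11 U{\left(N,-20 \right)} = 11 \left(7 - \sqrt{\left(-20\right)^{2} + \left(\frac{2}{9}\right)^{2}}\right) = 11 \left(7 - \sqrt{400 + \frac{4}{81}}\right) = 11 \left(7 - \sqrt{\frac{32404}{81}}\right) = 11 \left(7 - \frac{2 \sqrt{8101}}{9}\right) = 77 - \frac{22 \sqrt{8101}}{9}$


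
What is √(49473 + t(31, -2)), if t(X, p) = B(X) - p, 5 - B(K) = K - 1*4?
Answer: √49453 ≈ 222.38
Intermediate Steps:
B(K) = 9 - K (B(K) = 5 - (K - 1*4) = 5 - (K - 4) = 5 - (-4 + K) = 5 + (4 - K) = 9 - K)
t(X, p) = 9 - X - p (t(X, p) = (9 - X) - p = 9 - X - p)
√(49473 + t(31, -2)) = √(49473 + (9 - 1*31 - 1*(-2))) = √(49473 + (9 - 31 + 2)) = √(49473 - 20) = √49453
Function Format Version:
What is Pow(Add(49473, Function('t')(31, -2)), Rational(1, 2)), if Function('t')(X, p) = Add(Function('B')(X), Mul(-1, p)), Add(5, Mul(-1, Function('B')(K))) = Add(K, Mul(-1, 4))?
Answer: Pow(49453, Rational(1, 2)) ≈ 222.38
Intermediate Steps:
Function('B')(K) = Add(9, Mul(-1, K)) (Function('B')(K) = Add(5, Mul(-1, Add(K, Mul(-1, 4)))) = Add(5, Mul(-1, Add(K, -4))) = Add(5, Mul(-1, Add(-4, K))) = Add(5, Add(4, Mul(-1, K))) = Add(9, Mul(-1, K)))
Function('t')(X, p) = Add(9, Mul(-1, X), Mul(-1, p)) (Function('t')(X, p) = Add(Add(9, Mul(-1, X)), Mul(-1, p)) = Add(9, Mul(-1, X), Mul(-1, p)))
Pow(Add(49473, Function('t')(31, -2)), Rational(1, 2)) = Pow(Add(49473, Add(9, Mul(-1, 31), Mul(-1, -2))), Rational(1, 2)) = Pow(Add(49473, Add(9, -31, 2)), Rational(1, 2)) = Pow(Add(49473, -20), Rational(1, 2)) = Pow(49453, Rational(1, 2))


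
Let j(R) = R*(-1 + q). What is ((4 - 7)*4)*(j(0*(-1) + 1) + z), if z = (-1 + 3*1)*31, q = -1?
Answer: -720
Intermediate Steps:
j(R) = -2*R (j(R) = R*(-1 - 1) = R*(-2) = -2*R)
z = 62 (z = (-1 + 3)*31 = 2*31 = 62)
((4 - 7)*4)*(j(0*(-1) + 1) + z) = ((4 - 7)*4)*(-2*(0*(-1) + 1) + 62) = (-3*4)*(-2*(0 + 1) + 62) = -12*(-2*1 + 62) = -12*(-2 + 62) = -12*60 = -720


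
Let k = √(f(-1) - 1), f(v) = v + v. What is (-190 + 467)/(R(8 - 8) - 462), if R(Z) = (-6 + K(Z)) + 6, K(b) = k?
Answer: -42658/71149 - 277*I*√3/213447 ≈ -0.59956 - 0.0022478*I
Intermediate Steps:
f(v) = 2*v
k = I*√3 (k = √(2*(-1) - 1) = √(-2 - 1) = √(-3) = I*√3 ≈ 1.732*I)
K(b) = I*√3
R(Z) = I*√3 (R(Z) = (-6 + I*√3) + 6 = I*√3)
(-190 + 467)/(R(8 - 8) - 462) = (-190 + 467)/(I*√3 - 462) = 277/(-462 + I*√3)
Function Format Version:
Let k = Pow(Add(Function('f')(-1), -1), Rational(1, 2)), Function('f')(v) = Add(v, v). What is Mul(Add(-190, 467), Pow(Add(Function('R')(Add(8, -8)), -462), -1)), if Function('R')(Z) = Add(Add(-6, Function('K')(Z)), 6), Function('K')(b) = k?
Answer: Add(Rational(-42658, 71149), Mul(Rational(-277, 213447), I, Pow(3, Rational(1, 2)))) ≈ Add(-0.59956, Mul(-0.0022478, I))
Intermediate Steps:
Function('f')(v) = Mul(2, v)
k = Mul(I, Pow(3, Rational(1, 2))) (k = Pow(Add(Mul(2, -1), -1), Rational(1, 2)) = Pow(Add(-2, -1), Rational(1, 2)) = Pow(-3, Rational(1, 2)) = Mul(I, Pow(3, Rational(1, 2))) ≈ Mul(1.7320, I))
Function('K')(b) = Mul(I, Pow(3, Rational(1, 2)))
Function('R')(Z) = Mul(I, Pow(3, Rational(1, 2))) (Function('R')(Z) = Add(Add(-6, Mul(I, Pow(3, Rational(1, 2)))), 6) = Mul(I, Pow(3, Rational(1, 2))))
Mul(Add(-190, 467), Pow(Add(Function('R')(Add(8, -8)), -462), -1)) = Mul(Add(-190, 467), Pow(Add(Mul(I, Pow(3, Rational(1, 2))), -462), -1)) = Mul(277, Pow(Add(-462, Mul(I, Pow(3, Rational(1, 2)))), -1))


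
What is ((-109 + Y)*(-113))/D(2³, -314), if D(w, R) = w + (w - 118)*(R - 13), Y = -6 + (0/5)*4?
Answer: 12995/35978 ≈ 0.36119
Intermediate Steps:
Y = -6 (Y = -6 + (0*(⅕))*4 = -6 + 0*4 = -6 + 0 = -6)
D(w, R) = w + (-118 + w)*(-13 + R)
((-109 + Y)*(-113))/D(2³, -314) = ((-109 - 6)*(-113))/(1534 - 118*(-314) - 12*2³ - 314*2³) = (-115*(-113))/(1534 + 37052 - 12*8 - 314*8) = 12995/(1534 + 37052 - 96 - 2512) = 12995/35978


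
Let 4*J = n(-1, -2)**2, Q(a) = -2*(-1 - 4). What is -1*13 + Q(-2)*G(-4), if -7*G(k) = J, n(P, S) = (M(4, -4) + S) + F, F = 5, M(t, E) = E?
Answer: -187/14 ≈ -13.357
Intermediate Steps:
Q(a) = 10 (Q(a) = -2*(-5) = 10)
n(P, S) = 1 + S (n(P, S) = (-4 + S) + 5 = 1 + S)
J = 1/4 (J = (1 - 2)**2/4 = (1/4)*(-1)**2 = (1/4)*1 = 1/4 ≈ 0.25000)
G(k) = -1/28 (G(k) = -1/7*1/4 = -1/28)
-1*13 + Q(-2)*G(-4) = -1*13 + 10*(-1/28) = -13 - 5/14 = -187/14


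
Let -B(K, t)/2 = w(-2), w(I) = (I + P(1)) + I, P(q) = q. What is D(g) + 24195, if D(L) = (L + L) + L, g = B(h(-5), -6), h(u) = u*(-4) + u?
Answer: 24213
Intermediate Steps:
h(u) = -3*u (h(u) = -4*u + u = -3*u)
w(I) = 1 + 2*I (w(I) = (I + 1) + I = (1 + I) + I = 1 + 2*I)
B(K, t) = 6 (B(K, t) = -2*(1 + 2*(-2)) = -2*(1 - 4) = -2*(-3) = 6)
g = 6
D(L) = 3*L (D(L) = 2*L + L = 3*L)
D(g) + 24195 = 3*6 + 24195 = 18 + 24195 = 24213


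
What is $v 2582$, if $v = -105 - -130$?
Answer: $64550$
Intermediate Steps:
$v = 25$ ($v = -105 + 130 = 25$)
$v 2582 = 25 \cdot 2582 = 64550$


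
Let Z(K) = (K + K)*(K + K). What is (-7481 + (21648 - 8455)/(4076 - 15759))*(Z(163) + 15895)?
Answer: -1525631585348/1669 ≈ -9.1410e+8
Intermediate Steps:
Z(K) = 4*K² (Z(K) = (2*K)*(2*K) = 4*K²)
(-7481 + (21648 - 8455)/(4076 - 15759))*(Z(163) + 15895) = (-7481 + (21648 - 8455)/(4076 - 15759))*(4*163² + 15895) = (-7481 + 13193/(-11683))*(4*26569 + 15895) = (-7481 + 13193*(-1/11683))*(106276 + 15895) = (-7481 - 13193/11683)*122171 = -87413716/11683*122171 = -1525631585348/1669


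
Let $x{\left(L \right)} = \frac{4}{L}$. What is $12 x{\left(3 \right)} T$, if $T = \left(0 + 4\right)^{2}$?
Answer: $256$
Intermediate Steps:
$T = 16$ ($T = 4^{2} = 16$)
$12 x{\left(3 \right)} T = 12 \cdot \frac{4}{3} \cdot 16 = 16 \cdot 16 = 256$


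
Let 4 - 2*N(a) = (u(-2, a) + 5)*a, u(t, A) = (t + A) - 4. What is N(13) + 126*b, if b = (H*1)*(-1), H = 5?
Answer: -706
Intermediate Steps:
u(t, A) = -4 + A + t (u(t, A) = (A + t) - 4 = -4 + A + t)
b = -5 (b = (5*1)*(-1) = 5*(-1) = -5)
N(a) = 2 - a*(-1 + a)/2 (N(a) = 2 - ((-4 + a - 2) + 5)*a/2 = 2 - ((-6 + a) + 5)*a/2 = 2 - (-1 + a)*a/2 = 2 - a*(-1 + a)/2)
N(13) + 126*b = (2 + (1/2)*13 - 1/2*13**2) + 126*(-5) = (2 + 13/2 - 1/2*169) - 630 = (2 + 13/2 - 169/2) - 630 = -76 - 630 = -706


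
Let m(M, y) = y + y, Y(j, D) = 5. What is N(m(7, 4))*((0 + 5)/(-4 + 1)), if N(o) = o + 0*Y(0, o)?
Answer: -40/3 ≈ -13.333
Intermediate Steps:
m(M, y) = 2*y
N(o) = o (N(o) = o + 0*5 = o + 0 = o)
N(m(7, 4))*((0 + 5)/(-4 + 1)) = (2*4)*((0 + 5)/(-4 + 1)) = 8*(5/(-3)) = 8*(5*(-1/3)) = 8*(-5/3) = -40/3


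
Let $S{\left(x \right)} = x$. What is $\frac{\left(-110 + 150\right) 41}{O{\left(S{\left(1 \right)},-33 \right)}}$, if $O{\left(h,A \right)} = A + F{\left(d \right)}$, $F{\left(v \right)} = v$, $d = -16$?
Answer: $- \frac{1640}{49} \approx -33.469$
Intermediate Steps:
$O{\left(h,A \right)} = -16 + A$ ($O{\left(h,A \right)} = A - 16 = -16 + A$)
$\frac{\left(-110 + 150\right) 41}{O{\left(S{\left(1 \right)},-33 \right)}} = \frac{\left(-110 + 150\right) 41}{-16 - 33} = \frac{40 \cdot 41}{-49} = 1640 \left(- \frac{1}{49}\right) = - \frac{1640}{49}$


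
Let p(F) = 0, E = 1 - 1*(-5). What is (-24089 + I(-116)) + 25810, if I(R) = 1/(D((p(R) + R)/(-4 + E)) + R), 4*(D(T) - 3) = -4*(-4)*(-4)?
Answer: 222008/129 ≈ 1721.0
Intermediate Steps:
E = 6 (E = 1 + 5 = 6)
D(T) = -13 (D(T) = 3 + (-4*(-4)*(-4))/4 = 3 + (16*(-4))/4 = 3 + (1/4)*(-64) = 3 - 16 = -13)
I(R) = 1/(-13 + R)
(-24089 + I(-116)) + 25810 = (-24089 + 1/(-13 - 116)) + 25810 = (-24089 + 1/(-129)) + 25810 = (-24089 - 1/129) + 25810 = -3107482/129 + 25810 = 222008/129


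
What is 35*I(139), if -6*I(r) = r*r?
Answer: -676235/6 ≈ -1.1271e+5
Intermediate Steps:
I(r) = -r²/6 (I(r) = -r*r/6 = -r²/6)
35*I(139) = 35*(-⅙*139²) = 35*(-⅙*19321) = 35*(-19321/6) = -676235/6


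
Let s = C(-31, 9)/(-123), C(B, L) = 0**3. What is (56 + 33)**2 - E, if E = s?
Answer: 7921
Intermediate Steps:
C(B, L) = 0
s = 0 (s = 0/(-123) = 0*(-1/123) = 0)
E = 0
(56 + 33)**2 - E = (56 + 33)**2 - 1*0 = 89**2 + 0 = 7921 + 0 = 7921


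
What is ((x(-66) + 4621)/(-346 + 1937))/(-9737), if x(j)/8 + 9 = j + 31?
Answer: -4269/15491567 ≈ -0.00027557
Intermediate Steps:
x(j) = 176 + 8*j (x(j) = -72 + 8*(j + 31) = -72 + 8*(31 + j) = -72 + (248 + 8*j) = 176 + 8*j)
((x(-66) + 4621)/(-346 + 1937))/(-9737) = (((176 + 8*(-66)) + 4621)/(-346 + 1937))/(-9737) = (((176 - 528) + 4621)/1591)*(-1/9737) = ((-352 + 4621)*(1/1591))*(-1/9737) = (4269*(1/1591))*(-1/9737) = (4269/1591)*(-1/9737) = -4269/15491567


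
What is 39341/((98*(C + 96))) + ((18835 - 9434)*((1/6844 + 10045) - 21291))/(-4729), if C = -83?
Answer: 461552402536809/20616680812 ≈ 22387.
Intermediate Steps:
39341/((98*(C + 96))) + ((18835 - 9434)*((1/6844 + 10045) - 21291))/(-4729) = 39341/((98*(-83 + 96))) + ((18835 - 9434)*((1/6844 + 10045) - 21291))/(-4729) = 39341/((98*13)) + (9401*((1/6844 + 10045) - 21291))*(-1/4729) = 39341/1274 + (9401*(68747981/6844 - 21291))*(-1/4729) = 39341*(1/1274) + (9401*(-76967623/6844))*(-1/4729) = 39341/1274 - 723572623823/6844*(-1/4729) = 39341/1274 + 723572623823/32365276 = 461552402536809/20616680812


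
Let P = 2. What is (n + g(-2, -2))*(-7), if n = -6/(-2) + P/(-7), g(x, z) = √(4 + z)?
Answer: -19 - 7*√2 ≈ -28.900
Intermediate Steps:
n = 19/7 (n = -6/(-2) + 2/(-7) = -6*(-½) + 2*(-⅐) = 3 - 2/7 = 19/7 ≈ 2.7143)
(n + g(-2, -2))*(-7) = (19/7 + √(4 - 2))*(-7) = (19/7 + √2)*(-7) = -19 - 7*√2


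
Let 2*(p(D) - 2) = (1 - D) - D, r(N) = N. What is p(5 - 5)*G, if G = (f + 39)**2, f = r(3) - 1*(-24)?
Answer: 10890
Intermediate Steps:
f = 27 (f = 3 - 1*(-24) = 3 + 24 = 27)
p(D) = 5/2 - D (p(D) = 2 + ((1 - D) - D)/2 = 2 + (1 - 2*D)/2 = 2 + (1/2 - D) = 5/2 - D)
G = 4356 (G = (27 + 39)**2 = 66**2 = 4356)
p(5 - 5)*G = (5/2 - (5 - 5))*4356 = (5/2 - 1*0)*4356 = (5/2 + 0)*4356 = (5/2)*4356 = 10890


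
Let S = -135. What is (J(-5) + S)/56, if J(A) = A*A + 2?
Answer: -27/14 ≈ -1.9286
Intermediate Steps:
J(A) = 2 + A**2 (J(A) = A**2 + 2 = 2 + A**2)
(J(-5) + S)/56 = ((2 + (-5)**2) - 135)/56 = ((2 + 25) - 135)/56 = (27 - 135)/56 = (1/56)*(-108) = -27/14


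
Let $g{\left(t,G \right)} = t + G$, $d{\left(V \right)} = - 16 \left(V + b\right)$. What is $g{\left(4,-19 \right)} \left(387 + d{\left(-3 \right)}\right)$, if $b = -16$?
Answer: $-10365$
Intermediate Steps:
$d{\left(V \right)} = 256 - 16 V$ ($d{\left(V \right)} = - 16 \left(V - 16\right) = - 16 \left(-16 + V\right) = 256 - 16 V$)
$g{\left(t,G \right)} = G + t$
$g{\left(4,-19 \right)} \left(387 + d{\left(-3 \right)}\right) = \left(-19 + 4\right) \left(387 + \left(256 - -48\right)\right) = - 15 \left(387 + \left(256 + 48\right)\right) = - 15 \left(387 + 304\right) = \left(-15\right) 691 = -10365$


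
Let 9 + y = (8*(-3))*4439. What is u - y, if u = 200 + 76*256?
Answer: 126201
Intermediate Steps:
u = 19656 (u = 200 + 19456 = 19656)
y = -106545 (y = -9 + (8*(-3))*4439 = -9 - 24*4439 = -9 - 106536 = -106545)
u - y = 19656 - 1*(-106545) = 19656 + 106545 = 126201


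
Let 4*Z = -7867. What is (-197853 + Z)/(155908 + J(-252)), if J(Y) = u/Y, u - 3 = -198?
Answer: -16784859/13096337 ≈ -1.2816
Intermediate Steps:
Z = -7867/4 (Z = (¼)*(-7867) = -7867/4 ≈ -1966.8)
u = -195 (u = 3 - 198 = -195)
J(Y) = -195/Y
(-197853 + Z)/(155908 + J(-252)) = (-197853 - 7867/4)/(155908 - 195/(-252)) = -799279/(4*(155908 - 195*(-1/252))) = -799279/(4*(155908 + 65/84)) = -799279/(4*13096337/84) = -799279/4*84/13096337 = -16784859/13096337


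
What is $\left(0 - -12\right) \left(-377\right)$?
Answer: $-4524$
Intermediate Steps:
$\left(0 - -12\right) \left(-377\right) = \left(0 + 12\right) \left(-377\right) = 12 \left(-377\right) = -4524$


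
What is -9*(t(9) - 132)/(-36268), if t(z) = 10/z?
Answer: -589/18134 ≈ -0.032480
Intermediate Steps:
-9*(t(9) - 132)/(-36268) = -9*(10/9 - 132)/(-36268) = -9*(10*(⅑) - 132)*(-1/36268) = -9*(10/9 - 132)*(-1/36268) = -9*(-1178/9)*(-1/36268) = 1178*(-1/36268) = -589/18134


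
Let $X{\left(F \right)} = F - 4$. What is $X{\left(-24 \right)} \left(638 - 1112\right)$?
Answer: $13272$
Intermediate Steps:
$X{\left(F \right)} = -4 + F$ ($X{\left(F \right)} = F - 4 = -4 + F$)
$X{\left(-24 \right)} \left(638 - 1112\right) = \left(-4 - 24\right) \left(638 - 1112\right) = \left(-28\right) \left(-474\right) = 13272$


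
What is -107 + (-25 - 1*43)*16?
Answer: -1195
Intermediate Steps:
-107 + (-25 - 1*43)*16 = -107 + (-25 - 43)*16 = -107 - 68*16 = -107 - 1088 = -1195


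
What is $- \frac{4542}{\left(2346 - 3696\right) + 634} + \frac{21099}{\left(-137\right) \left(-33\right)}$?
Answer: $\frac{5940211}{539506} \approx 11.01$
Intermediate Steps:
$- \frac{4542}{\left(2346 - 3696\right) + 634} + \frac{21099}{\left(-137\right) \left(-33\right)} = - \frac{4542}{-1350 + 634} + \frac{21099}{4521} = - \frac{4542}{-716} + 21099 \cdot \frac{1}{4521} = \left(-4542\right) \left(- \frac{1}{716}\right) + \frac{7033}{1507} = \frac{2271}{358} + \frac{7033}{1507} = \frac{5940211}{539506}$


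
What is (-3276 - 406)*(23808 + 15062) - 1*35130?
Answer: -143154470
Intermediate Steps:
(-3276 - 406)*(23808 + 15062) - 1*35130 = -3682*38870 - 35130 = -143119340 - 35130 = -143154470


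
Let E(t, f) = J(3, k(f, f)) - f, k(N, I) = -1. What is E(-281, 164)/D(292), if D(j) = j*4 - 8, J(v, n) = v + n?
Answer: -81/580 ≈ -0.13966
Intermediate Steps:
J(v, n) = n + v
D(j) = -8 + 4*j (D(j) = 4*j - 8 = -8 + 4*j)
E(t, f) = 2 - f (E(t, f) = (-1 + 3) - f = 2 - f)
E(-281, 164)/D(292) = (2 - 1*164)/(-8 + 4*292) = (2 - 164)/(-8 + 1168) = -162/1160 = -162*1/1160 = -81/580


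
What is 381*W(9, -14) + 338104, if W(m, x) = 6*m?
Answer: 358678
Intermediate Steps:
381*W(9, -14) + 338104 = 381*(6*9) + 338104 = 381*54 + 338104 = 20574 + 338104 = 358678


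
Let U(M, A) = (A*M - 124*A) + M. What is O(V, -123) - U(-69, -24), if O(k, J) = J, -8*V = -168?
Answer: -4686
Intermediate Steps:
V = 21 (V = -1/8*(-168) = 21)
U(M, A) = M - 124*A + A*M (U(M, A) = (-124*A + A*M) + M = M - 124*A + A*M)
O(V, -123) - U(-69, -24) = -123 - (-69 - 124*(-24) - 24*(-69)) = -123 - (-69 + 2976 + 1656) = -123 - 1*4563 = -123 - 4563 = -4686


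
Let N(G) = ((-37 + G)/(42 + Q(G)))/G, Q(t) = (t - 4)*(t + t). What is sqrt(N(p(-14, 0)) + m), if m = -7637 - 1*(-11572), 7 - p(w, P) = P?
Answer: 25*sqrt(1234)/14 ≈ 62.729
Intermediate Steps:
Q(t) = 2*t*(-4 + t) (Q(t) = (-4 + t)*(2*t) = 2*t*(-4 + t))
p(w, P) = 7 - P
N(G) = (-37 + G)/(G*(42 + 2*G*(-4 + G))) (N(G) = ((-37 + G)/(42 + 2*G*(-4 + G)))/G = (-37 + G)/(G*(42 + 2*G*(-4 + G))))
m = 3935 (m = -7637 + 11572 = 3935)
sqrt(N(p(-14, 0)) + m) = sqrt((-37 + (7 - 1*0))/(2*(7 - 1*0)*(21 + (7 - 1*0)*(-4 + (7 - 1*0)))) + 3935) = sqrt((-37 + (7 + 0))/(2*(7 + 0)*(21 + (7 + 0)*(-4 + (7 + 0)))) + 3935) = sqrt((1/2)*(-37 + 7)/(7*(21 + 7*(-4 + 7))) + 3935) = sqrt((1/2)*(1/7)*(-30)/(21 + 7*3) + 3935) = sqrt((1/2)*(1/7)*(-30)/(21 + 21) + 3935) = sqrt((1/2)*(1/7)*(-30)/42 + 3935) = sqrt((1/2)*(1/7)*(1/42)*(-30) + 3935) = sqrt(-5/98 + 3935) = sqrt(385625/98) = 25*sqrt(1234)/14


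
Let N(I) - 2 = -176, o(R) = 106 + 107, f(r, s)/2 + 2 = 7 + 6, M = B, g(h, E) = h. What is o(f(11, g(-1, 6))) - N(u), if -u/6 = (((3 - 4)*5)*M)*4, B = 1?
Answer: 387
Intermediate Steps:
M = 1
f(r, s) = 22 (f(r, s) = -4 + 2*(7 + 6) = -4 + 2*13 = -4 + 26 = 22)
o(R) = 213
u = 120 (u = -6*((3 - 4)*5)*1*4 = -6*-1*5*1*4 = -6*(-5*1)*4 = -(-30)*4 = -6*(-20) = 120)
N(I) = -174 (N(I) = 2 - 176 = -174)
o(f(11, g(-1, 6))) - N(u) = 213 - 1*(-174) = 213 + 174 = 387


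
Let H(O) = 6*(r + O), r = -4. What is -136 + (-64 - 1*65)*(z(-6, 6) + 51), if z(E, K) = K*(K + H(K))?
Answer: -20647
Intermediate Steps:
H(O) = -24 + 6*O (H(O) = 6*(-4 + O) = -24 + 6*O)
z(E, K) = K*(-24 + 7*K) (z(E, K) = K*(K + (-24 + 6*K)) = K*(-24 + 7*K))
-136 + (-64 - 1*65)*(z(-6, 6) + 51) = -136 + (-64 - 1*65)*(6*(-24 + 7*6) + 51) = -136 + (-64 - 65)*(6*(-24 + 42) + 51) = -136 - 129*(6*18 + 51) = -136 - 129*(108 + 51) = -136 - 129*159 = -136 - 20511 = -20647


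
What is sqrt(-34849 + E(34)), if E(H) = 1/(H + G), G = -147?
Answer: I*sqrt(444986994)/113 ≈ 186.68*I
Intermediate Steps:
E(H) = 1/(-147 + H) (E(H) = 1/(H - 147) = 1/(-147 + H))
sqrt(-34849 + E(34)) = sqrt(-34849 + 1/(-147 + 34)) = sqrt(-34849 + 1/(-113)) = sqrt(-34849 - 1/113) = sqrt(-3937938/113) = I*sqrt(444986994)/113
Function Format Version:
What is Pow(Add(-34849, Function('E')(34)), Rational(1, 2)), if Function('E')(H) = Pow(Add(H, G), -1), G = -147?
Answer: Mul(Rational(1, 113), I, Pow(444986994, Rational(1, 2))) ≈ Mul(186.68, I)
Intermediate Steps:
Function('E')(H) = Pow(Add(-147, H), -1) (Function('E')(H) = Pow(Add(H, -147), -1) = Pow(Add(-147, H), -1))
Pow(Add(-34849, Function('E')(34)), Rational(1, 2)) = Pow(Add(-34849, Pow(Add(-147, 34), -1)), Rational(1, 2)) = Pow(Add(-34849, Pow(-113, -1)), Rational(1, 2)) = Pow(Add(-34849, Rational(-1, 113)), Rational(1, 2)) = Pow(Rational(-3937938, 113), Rational(1, 2)) = Mul(Rational(1, 113), I, Pow(444986994, Rational(1, 2)))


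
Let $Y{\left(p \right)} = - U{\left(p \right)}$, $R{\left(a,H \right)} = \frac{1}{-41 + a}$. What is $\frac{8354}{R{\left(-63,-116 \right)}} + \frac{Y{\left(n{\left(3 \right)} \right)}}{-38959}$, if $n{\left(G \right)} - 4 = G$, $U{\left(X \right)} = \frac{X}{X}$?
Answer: $- \frac{33848202543}{38959} \approx -8.6882 \cdot 10^{5}$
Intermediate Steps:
$U{\left(X \right)} = 1$
$n{\left(G \right)} = 4 + G$
$Y{\left(p \right)} = -1$ ($Y{\left(p \right)} = \left(-1\right) 1 = -1$)
$\frac{8354}{R{\left(-63,-116 \right)}} + \frac{Y{\left(n{\left(3 \right)} \right)}}{-38959} = \frac{8354}{\frac{1}{-41 - 63}} - \frac{1}{-38959} = \frac{8354}{\frac{1}{-104}} - - \frac{1}{38959} = \frac{8354}{- \frac{1}{104}} + \frac{1}{38959} = 8354 \left(-104\right) + \frac{1}{38959} = -868816 + \frac{1}{38959} = - \frac{33848202543}{38959}$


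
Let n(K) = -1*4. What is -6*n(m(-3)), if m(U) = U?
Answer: 24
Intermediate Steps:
n(K) = -4
-6*n(m(-3)) = -6*(-4) = 24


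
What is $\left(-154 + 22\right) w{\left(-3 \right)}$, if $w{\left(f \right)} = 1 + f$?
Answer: $264$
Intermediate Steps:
$\left(-154 + 22\right) w{\left(-3 \right)} = \left(-154 + 22\right) \left(1 - 3\right) = \left(-132\right) \left(-2\right) = 264$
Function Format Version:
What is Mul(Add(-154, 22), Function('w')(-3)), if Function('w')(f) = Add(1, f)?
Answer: 264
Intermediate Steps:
Mul(Add(-154, 22), Function('w')(-3)) = Mul(Add(-154, 22), Add(1, -3)) = Mul(-132, -2) = 264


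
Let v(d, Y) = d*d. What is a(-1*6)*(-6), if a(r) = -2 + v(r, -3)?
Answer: -204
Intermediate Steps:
v(d, Y) = d²
a(r) = -2 + r²
a(-1*6)*(-6) = (-2 + (-1*6)²)*(-6) = (-2 + (-6)²)*(-6) = (-2 + 36)*(-6) = 34*(-6) = -204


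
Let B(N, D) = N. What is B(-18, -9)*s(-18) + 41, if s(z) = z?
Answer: 365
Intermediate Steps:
B(-18, -9)*s(-18) + 41 = -18*(-18) + 41 = 324 + 41 = 365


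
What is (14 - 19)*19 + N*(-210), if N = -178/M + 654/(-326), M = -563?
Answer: 23850215/91769 ≈ 259.89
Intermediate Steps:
N = -155087/91769 (N = -178/(-563) + 654/(-326) = -178*(-1/563) + 654*(-1/326) = 178/563 - 327/163 = -155087/91769 ≈ -1.6900)
(14 - 19)*19 + N*(-210) = (14 - 19)*19 - 155087/91769*(-210) = -5*19 + 32568270/91769 = -95 + 32568270/91769 = 23850215/91769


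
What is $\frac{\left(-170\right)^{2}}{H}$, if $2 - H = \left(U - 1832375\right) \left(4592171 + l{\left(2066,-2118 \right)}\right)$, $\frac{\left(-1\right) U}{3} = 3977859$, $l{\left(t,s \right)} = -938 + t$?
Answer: $\frac{34}{74389568889} \approx 4.5705 \cdot 10^{-10}$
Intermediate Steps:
$U = -11933577$ ($U = \left(-3\right) 3977859 = -11933577$)
$H = 63231133555650$ ($H = 2 - \left(-11933577 - 1832375\right) \left(4592171 + \left(-938 + 2066\right)\right) = 2 - - 13765952 \left(4592171 + 1128\right) = 2 - \left(-13765952\right) 4593299 = 2 - -63231133555648 = 2 + 63231133555648 = 63231133555650$)
$\frac{\left(-170\right)^{2}}{H} = \frac{\left(-170\right)^{2}}{63231133555650} = 28900 \cdot \frac{1}{63231133555650} = \frac{34}{74389568889}$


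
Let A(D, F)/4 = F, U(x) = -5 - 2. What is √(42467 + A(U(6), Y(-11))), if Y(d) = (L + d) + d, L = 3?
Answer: √42391 ≈ 205.89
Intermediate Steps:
Y(d) = 3 + 2*d (Y(d) = (3 + d) + d = 3 + 2*d)
U(x) = -7
A(D, F) = 4*F
√(42467 + A(U(6), Y(-11))) = √(42467 + 4*(3 + 2*(-11))) = √(42467 + 4*(3 - 22)) = √(42467 + 4*(-19)) = √(42467 - 76) = √42391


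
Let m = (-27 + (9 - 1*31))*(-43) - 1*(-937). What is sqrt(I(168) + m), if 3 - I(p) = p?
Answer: sqrt(2879) ≈ 53.656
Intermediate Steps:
I(p) = 3 - p
m = 3044 (m = (-27 + (9 - 31))*(-43) + 937 = (-27 - 22)*(-43) + 937 = -49*(-43) + 937 = 2107 + 937 = 3044)
sqrt(I(168) + m) = sqrt((3 - 1*168) + 3044) = sqrt((3 - 168) + 3044) = sqrt(-165 + 3044) = sqrt(2879)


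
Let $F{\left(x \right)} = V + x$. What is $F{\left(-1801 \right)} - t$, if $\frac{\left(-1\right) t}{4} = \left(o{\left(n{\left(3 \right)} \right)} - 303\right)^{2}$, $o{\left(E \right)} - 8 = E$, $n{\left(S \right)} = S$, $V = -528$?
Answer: $338727$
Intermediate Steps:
$o{\left(E \right)} = 8 + E$
$F{\left(x \right)} = -528 + x$
$t = -341056$ ($t = - 4 \left(\left(8 + 3\right) - 303\right)^{2} = - 4 \left(11 - 303\right)^{2} = - 4 \left(-292\right)^{2} = \left(-4\right) 85264 = -341056$)
$F{\left(-1801 \right)} - t = \left(-528 - 1801\right) - -341056 = -2329 + 341056 = 338727$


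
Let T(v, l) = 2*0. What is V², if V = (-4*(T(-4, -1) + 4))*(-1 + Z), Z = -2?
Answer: 2304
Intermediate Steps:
T(v, l) = 0
V = 48 (V = (-4*(0 + 4))*(-1 - 2) = -4*4*(-3) = -16*(-3) = 48)
V² = 48² = 2304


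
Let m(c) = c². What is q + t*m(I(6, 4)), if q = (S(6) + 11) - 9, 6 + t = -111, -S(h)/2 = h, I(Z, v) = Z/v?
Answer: -1093/4 ≈ -273.25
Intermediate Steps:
S(h) = -2*h
t = -117 (t = -6 - 111 = -117)
q = -10 (q = (-2*6 + 11) - 9 = (-12 + 11) - 9 = -1 - 9 = -10)
q + t*m(I(6, 4)) = -10 - 117*(6/4)² = -10 - 117*(6*(¼))² = -10 - 117*(3/2)² = -10 - 117*9/4 = -10 - 1053/4 = -1093/4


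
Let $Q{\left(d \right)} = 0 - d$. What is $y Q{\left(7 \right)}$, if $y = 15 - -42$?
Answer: $-399$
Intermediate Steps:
$Q{\left(d \right)} = - d$
$y = 57$ ($y = 15 + 42 = 57$)
$y Q{\left(7 \right)} = 57 \left(\left(-1\right) 7\right) = 57 \left(-7\right) = -399$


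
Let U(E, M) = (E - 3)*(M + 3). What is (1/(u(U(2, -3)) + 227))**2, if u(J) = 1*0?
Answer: 1/51529 ≈ 1.9407e-5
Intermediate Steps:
U(E, M) = (-3 + E)*(3 + M)
u(J) = 0
(1/(u(U(2, -3)) + 227))**2 = (1/(0 + 227))**2 = (1/227)**2 = 1/51529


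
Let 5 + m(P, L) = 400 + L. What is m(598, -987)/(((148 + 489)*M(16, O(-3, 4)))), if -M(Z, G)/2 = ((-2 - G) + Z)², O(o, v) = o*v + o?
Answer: 296/535717 ≈ 0.00055253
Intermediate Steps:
O(o, v) = o + o*v
M(Z, G) = -2*(-2 + Z - G)² (M(Z, G) = -2*((-2 - G) + Z)² = -2*(-2 + Z - G)²)
m(P, L) = 395 + L (m(P, L) = -5 + (400 + L) = 395 + L)
m(598, -987)/(((148 + 489)*M(16, O(-3, 4)))) = (395 - 987)/(((148 + 489)*(-2*(2 - 3*(1 + 4) - 1*16)²))) = -592*(-1/(1274*(2 - 3*5 - 16)²)) = -592*(-1/(1274*(2 - 15 - 16)²)) = -592/(637*(-2*(-29)²)) = -592/(637*(-2*841)) = -592/(637*(-1682)) = -592/(-1071434) = -592*(-1/1071434) = 296/535717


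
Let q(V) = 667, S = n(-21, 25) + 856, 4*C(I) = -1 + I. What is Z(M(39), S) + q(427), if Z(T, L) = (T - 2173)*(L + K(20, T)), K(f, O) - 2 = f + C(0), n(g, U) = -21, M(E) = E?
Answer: -3655275/2 ≈ -1.8276e+6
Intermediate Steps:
C(I) = -¼ + I/4 (C(I) = (-1 + I)/4 = -¼ + I/4)
S = 835 (S = -21 + 856 = 835)
K(f, O) = 7/4 + f (K(f, O) = 2 + (f + (-¼ + (¼)*0)) = 2 + (f + (-¼ + 0)) = 2 + (f - ¼) = 2 + (-¼ + f) = 7/4 + f)
Z(T, L) = (-2173 + T)*(87/4 + L) (Z(T, L) = (T - 2173)*(L + (7/4 + 20)) = (-2173 + T)*(L + 87/4) = (-2173 + T)*(87/4 + L))
Z(M(39), S) + q(427) = (-189051/4 - 2173*835 + (87/4)*39 + 835*39) + 667 = (-189051/4 - 1814455 + 3393/4 + 32565) + 667 = -3656609/2 + 667 = -3655275/2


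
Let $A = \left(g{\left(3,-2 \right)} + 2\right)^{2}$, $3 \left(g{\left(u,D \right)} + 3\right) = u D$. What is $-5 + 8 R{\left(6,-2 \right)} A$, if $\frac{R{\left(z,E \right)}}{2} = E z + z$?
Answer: $-869$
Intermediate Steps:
$g{\left(u,D \right)} = -3 + \frac{D u}{3}$ ($g{\left(u,D \right)} = -3 + \frac{u D}{3} = -3 + \frac{D u}{3}$)
$A = 9$ ($A = \left(\left(-3 + \frac{1}{3} \left(-2\right) 3\right) + 2\right)^{2} = \left(\left(-3 - 2\right) + 2\right)^{2} = \left(-5 + 2\right)^{2} = \left(-3\right)^{2} = 9$)
$R{\left(z,E \right)} = 2 z + 2 E z$ ($R{\left(z,E \right)} = 2 \left(E z + z\right) = 2 \left(z + E z\right) = 2 z + 2 E z$)
$-5 + 8 R{\left(6,-2 \right)} A = -5 + 8 \cdot 2 \cdot 6 \left(1 - 2\right) 9 = -5 + 8 \cdot 2 \cdot 6 \left(-1\right) 9 = -5 + 8 \left(-12\right) 9 = -5 - 864 = -869$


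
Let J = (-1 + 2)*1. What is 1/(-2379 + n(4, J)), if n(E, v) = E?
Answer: -1/2375 ≈ -0.00042105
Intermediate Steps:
J = 1 (J = 1*1 = 1)
1/(-2379 + n(4, J)) = 1/(-2379 + 4) = 1/(-2375) = -1/2375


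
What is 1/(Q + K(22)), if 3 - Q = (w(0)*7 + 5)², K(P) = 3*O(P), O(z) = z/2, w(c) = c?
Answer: 1/11 ≈ 0.090909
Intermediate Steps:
O(z) = z/2 (O(z) = z*(½) = z/2)
K(P) = 3*P/2 (K(P) = 3*(P/2) = 3*P/2)
Q = -22 (Q = 3 - (0*7 + 5)² = 3 - (0 + 5)² = 3 - 1*5² = 3 - 1*25 = 3 - 25 = -22)
1/(Q + K(22)) = 1/(-22 + (3/2)*22) = 1/(-22 + 33) = 1/11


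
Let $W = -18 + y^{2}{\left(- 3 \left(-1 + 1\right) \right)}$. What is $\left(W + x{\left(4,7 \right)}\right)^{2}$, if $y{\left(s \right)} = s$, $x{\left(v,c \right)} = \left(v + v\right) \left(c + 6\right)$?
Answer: $7396$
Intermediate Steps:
$x{\left(v,c \right)} = 2 v \left(6 + c\right)$
$W = -18$ ($W = -18 + \left(- 3 \left(-1 + 1\right)\right)^{2} = -18 + \left(\left(-3\right) 0\right)^{2} = -18 + 0^{2} = -18 + 0 = -18$)
$\left(W + x{\left(4,7 \right)}\right)^{2} = \left(-18 + 2 \cdot 4 \left(6 + 7\right)\right)^{2} = \left(-18 + 2 \cdot 4 \cdot 13\right)^{2} = \left(-18 + 104\right)^{2} = 86^{2} = 7396$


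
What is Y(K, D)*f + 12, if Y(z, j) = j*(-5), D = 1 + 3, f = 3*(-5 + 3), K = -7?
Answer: 132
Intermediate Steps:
f = -6 (f = 3*(-2) = -6)
D = 4
Y(z, j) = -5*j
Y(K, D)*f + 12 = -5*4*(-6) + 12 = -20*(-6) + 12 = 120 + 12 = 132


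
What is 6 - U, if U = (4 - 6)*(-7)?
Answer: -8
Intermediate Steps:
U = 14 (U = -2*(-7) = 14)
6 - U = 6 - 1*14 = 6 - 14 = -8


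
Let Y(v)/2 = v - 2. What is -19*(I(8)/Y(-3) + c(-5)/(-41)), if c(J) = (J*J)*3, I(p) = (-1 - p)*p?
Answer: -20919/205 ≈ -102.04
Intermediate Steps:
I(p) = p*(-1 - p)
Y(v) = -4 + 2*v (Y(v) = 2*(v - 2) = 2*(-2 + v) = -4 + 2*v)
c(J) = 3*J² (c(J) = J²*3 = 3*J²)
-19*(I(8)/Y(-3) + c(-5)/(-41)) = -19*((-1*8*(1 + 8))/(-4 + 2*(-3)) + (3*(-5)²)/(-41)) = -19*((-1*8*9)/(-4 - 6) + (3*25)*(-1/41)) = -19*(-72/(-10) + 75*(-1/41)) = -19*(-72*(-⅒) - 75/41) = -19*(36/5 - 75/41) = -19*1101/205 = -20919/205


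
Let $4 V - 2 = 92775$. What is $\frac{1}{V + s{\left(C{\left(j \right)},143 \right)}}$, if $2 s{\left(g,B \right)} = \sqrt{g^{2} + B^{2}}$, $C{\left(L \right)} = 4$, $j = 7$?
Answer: $\frac{371108}{8607489869} - \frac{8 \sqrt{20465}}{8607489869} \approx 4.2982 \cdot 10^{-5}$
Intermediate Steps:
$s{\left(g,B \right)} = \frac{\sqrt{B^{2} + g^{2}}}{2}$ ($s{\left(g,B \right)} = \frac{\sqrt{g^{2} + B^{2}}}{2} = \frac{\sqrt{B^{2} + g^{2}}}{2}$)
$V = \frac{92777}{4}$ ($V = \frac{1}{2} + \frac{1}{4} \cdot 92775 = \frac{1}{2} + \frac{92775}{4} = \frac{92777}{4} \approx 23194.0$)
$\frac{1}{V + s{\left(C{\left(j \right)},143 \right)}} = \frac{1}{\frac{92777}{4} + \frac{\sqrt{143^{2} + 4^{2}}}{2}} = \frac{1}{\frac{92777}{4} + \frac{\sqrt{20449 + 16}}{2}} = \frac{1}{\frac{92777}{4} + \frac{\sqrt{20465}}{2}}$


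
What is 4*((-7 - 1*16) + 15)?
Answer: -32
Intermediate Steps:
4*((-7 - 1*16) + 15) = 4*((-7 - 16) + 15) = 4*(-23 + 15) = 4*(-8) = -32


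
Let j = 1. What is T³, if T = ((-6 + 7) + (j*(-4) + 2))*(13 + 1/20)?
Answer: -17779581/8000 ≈ -2222.4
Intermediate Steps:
T = -261/20 (T = ((-6 + 7) + (1*(-4) + 2))*(13 + 1/20) = (1 + (-4 + 2))*(13 + 1/20) = (1 - 2)*(261/20) = -1*261/20 = -261/20 ≈ -13.050)
T³ = (-261/20)³ = -17779581/8000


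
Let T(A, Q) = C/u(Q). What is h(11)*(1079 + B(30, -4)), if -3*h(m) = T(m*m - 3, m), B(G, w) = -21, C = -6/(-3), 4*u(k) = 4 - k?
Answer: 8464/21 ≈ 403.05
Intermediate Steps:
u(k) = 1 - k/4 (u(k) = (4 - k)/4 = 1 - k/4)
C = 2 (C = -6*(-⅓) = 2)
T(A, Q) = 2/(1 - Q/4)
h(m) = 8/(3*(-4 + m)) (h(m) = -(-8)/(3*(-4 + m)) = 8/(3*(-4 + m)))
h(11)*(1079 + B(30, -4)) = (8/(3*(-4 + 11)))*(1079 - 21) = ((8/3)/7)*1058 = ((8/3)*(⅐))*1058 = (8/21)*1058 = 8464/21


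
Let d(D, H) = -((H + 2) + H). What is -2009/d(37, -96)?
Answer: -2009/190 ≈ -10.574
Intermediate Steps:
d(D, H) = -2 - 2*H (d(D, H) = -((2 + H) + H) = -(2 + 2*H) = -2 - 2*H)
-2009/d(37, -96) = -2009/(-2 - 2*(-96)) = -2009/(-2 + 192) = -2009/190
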